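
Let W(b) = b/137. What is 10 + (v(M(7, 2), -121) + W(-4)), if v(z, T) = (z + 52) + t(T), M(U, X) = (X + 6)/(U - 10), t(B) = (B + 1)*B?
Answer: 5992094/411 ≈ 14579.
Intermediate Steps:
t(B) = B*(1 + B) (t(B) = (1 + B)*B = B*(1 + B))
W(b) = b/137 (W(b) = b*(1/137) = b/137)
M(U, X) = (6 + X)/(-10 + U)
v(z, T) = 52 + z + T*(1 + T) (v(z, T) = (z + 52) + T*(1 + T) = (52 + z) + T*(1 + T) = 52 + z + T*(1 + T))
10 + (v(M(7, 2), -121) + W(-4)) = 10 + ((52 + (6 + 2)/(-10 + 7) - 121*(1 - 121)) + (1/137)*(-4)) = 10 + ((52 + 8/(-3) - 121*(-120)) - 4/137) = 10 + ((52 - 1/3*8 + 14520) - 4/137) = 10 + ((52 - 8/3 + 14520) - 4/137) = 10 + (43708/3 - 4/137) = 10 + 5987984/411 = 5992094/411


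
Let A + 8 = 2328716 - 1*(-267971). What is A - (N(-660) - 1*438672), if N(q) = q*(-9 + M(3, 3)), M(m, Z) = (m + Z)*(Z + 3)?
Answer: 3053171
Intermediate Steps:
M(m, Z) = (3 + Z)*(Z + m) (M(m, Z) = (Z + m)*(3 + Z) = (3 + Z)*(Z + m))
A = 2596679 (A = -8 + (2328716 - 1*(-267971)) = -8 + (2328716 + 267971) = -8 + 2596687 = 2596679)
N(q) = 27*q (N(q) = q*(-9 + (3**2 + 3*3 + 3*3 + 3*3)) = q*(-9 + (9 + 9 + 9 + 9)) = q*(-9 + 36) = q*27 = 27*q)
A - (N(-660) - 1*438672) = 2596679 - (27*(-660) - 1*438672) = 2596679 - (-17820 - 438672) = 2596679 - 1*(-456492) = 2596679 + 456492 = 3053171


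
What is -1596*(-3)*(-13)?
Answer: -62244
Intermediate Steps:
-1596*(-3)*(-13) = 4788*(-13) = -62244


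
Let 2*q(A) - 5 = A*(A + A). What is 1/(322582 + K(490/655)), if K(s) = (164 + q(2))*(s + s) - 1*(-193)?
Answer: 131/42316943 ≈ 3.0957e-6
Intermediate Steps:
q(A) = 5/2 + A² (q(A) = 5/2 + (A*(A + A))/2 = 5/2 + (A*(2*A))/2 = 5/2 + (2*A²)/2 = 5/2 + A²)
K(s) = 193 + 341*s (K(s) = (164 + (5/2 + 2²))*(s + s) - 1*(-193) = (164 + (5/2 + 4))*(2*s) + 193 = (164 + 13/2)*(2*s) + 193 = 341*(2*s)/2 + 193 = 341*s + 193 = 193 + 341*s)
1/(322582 + K(490/655)) = 1/(322582 + (193 + 341*(490/655))) = 1/(322582 + (193 + 341*(490*(1/655)))) = 1/(322582 + (193 + 341*(98/131))) = 1/(322582 + (193 + 33418/131)) = 1/(322582 + 58701/131) = 1/(42316943/131) = 131/42316943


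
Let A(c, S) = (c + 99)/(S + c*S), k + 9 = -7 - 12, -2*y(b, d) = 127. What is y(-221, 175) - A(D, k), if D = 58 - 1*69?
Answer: -4467/70 ≈ -63.814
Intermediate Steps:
y(b, d) = -127/2 (y(b, d) = -1/2*127 = -127/2)
k = -28 (k = -9 + (-7 - 12) = -9 - 19 = -28)
D = -11 (D = 58 - 69 = -11)
A(c, S) = (99 + c)/(S + S*c)
y(-221, 175) - A(D, k) = -127/2 - (99 - 11)/((-28)*(1 - 11)) = -127/2 - (-1)*88/(28*(-10)) = -127/2 - (-1)*(-1)*88/(28*10) = -127/2 - 1*11/35 = -127/2 - 11/35 = -4467/70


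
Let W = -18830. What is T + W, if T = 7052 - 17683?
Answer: -29461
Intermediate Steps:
T = -10631
T + W = -10631 - 18830 = -29461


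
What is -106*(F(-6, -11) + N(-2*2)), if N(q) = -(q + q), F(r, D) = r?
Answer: -212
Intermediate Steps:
N(q) = -2*q
-106*(F(-6, -11) + N(-2*2)) = -106*(-6 - (-4)*2) = -106*(-6 - 2*(-4)) = -106*(-6 + 8) = -106*2 = -212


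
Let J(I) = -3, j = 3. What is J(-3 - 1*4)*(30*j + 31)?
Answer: -363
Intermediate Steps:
J(-3 - 1*4)*(30*j + 31) = -3*(30*3 + 31) = -3*(90 + 31) = -3*121 = -363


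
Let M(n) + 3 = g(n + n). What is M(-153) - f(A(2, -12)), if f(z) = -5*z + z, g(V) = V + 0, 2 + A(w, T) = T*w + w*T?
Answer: -509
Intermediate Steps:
A(w, T) = -2 + 2*T*w (A(w, T) = -2 + (T*w + w*T) = -2 + (T*w + T*w) = -2 + 2*T*w)
g(V) = V
M(n) = -3 + 2*n (M(n) = -3 + (n + n) = -3 + 2*n)
f(z) = -4*z
M(-153) - f(A(2, -12)) = (-3 + 2*(-153)) - (-4)*(-2 + 2*(-12)*2) = (-3 - 306) - (-4)*(-2 - 48) = -309 - (-4)*(-50) = -309 - 1*200 = -309 - 200 = -509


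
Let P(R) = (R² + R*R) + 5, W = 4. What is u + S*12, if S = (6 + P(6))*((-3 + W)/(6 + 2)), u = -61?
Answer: 127/2 ≈ 63.500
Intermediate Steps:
P(R) = 5 + 2*R² (P(R) = (R² + R²) + 5 = 2*R² + 5 = 5 + 2*R²)
S = 83/8 (S = (6 + (5 + 2*6²))*((-3 + 4)/(6 + 2)) = (6 + (5 + 2*36))*(1/8) = (6 + (5 + 72))*(1*(⅛)) = (6 + 77)*(⅛) = 83*(⅛) = 83/8 ≈ 10.375)
u + S*12 = -61 + (83/8)*12 = -61 + 249/2 = 127/2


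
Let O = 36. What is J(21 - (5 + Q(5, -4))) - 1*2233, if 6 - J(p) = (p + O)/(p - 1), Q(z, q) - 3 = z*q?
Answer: -71333/32 ≈ -2229.2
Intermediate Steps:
Q(z, q) = 3 + q*z (Q(z, q) = 3 + z*q = 3 + q*z)
J(p) = 6 - (36 + p)/(-1 + p) (J(p) = 6 - (p + 36)/(p - 1) = 6 - (36 + p)/(-1 + p))
J(21 - (5 + Q(5, -4))) - 1*2233 = (-42 + 5*(21 - (5 + (3 - 4*5))))/(-1 + (21 - (5 + (3 - 4*5)))) - 1*2233 = (-42 + 5*(21 - (5 + (3 - 20))))/(-1 + (21 - (5 + (3 - 20)))) - 2233 = (-42 + 5*(21 - (5 - 17)))/(-1 + (21 - (5 - 17))) - 2233 = (-42 + 5*(21 - 1*(-12)))/(-1 + (21 - 1*(-12))) - 2233 = (-42 + 5*(21 + 12))/(-1 + (21 + 12)) - 2233 = (-42 + 5*33)/(-1 + 33) - 2233 = (-42 + 165)/32 - 2233 = (1/32)*123 - 2233 = 123/32 - 2233 = -71333/32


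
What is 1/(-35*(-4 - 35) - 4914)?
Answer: -1/3549 ≈ -0.00028177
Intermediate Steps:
1/(-35*(-4 - 35) - 4914) = 1/(-35*(-39) - 4914) = 1/(1365 - 4914) = 1/(-3549) = -1/3549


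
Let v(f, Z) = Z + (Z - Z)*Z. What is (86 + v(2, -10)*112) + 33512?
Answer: 32478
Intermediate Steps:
v(f, Z) = Z (v(f, Z) = Z + 0*Z = Z + 0 = Z)
(86 + v(2, -10)*112) + 33512 = (86 - 10*112) + 33512 = (86 - 1120) + 33512 = -1034 + 33512 = 32478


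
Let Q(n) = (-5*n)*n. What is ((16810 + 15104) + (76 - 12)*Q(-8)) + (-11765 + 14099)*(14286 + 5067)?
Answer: 45181336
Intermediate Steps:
Q(n) = -5*n²
((16810 + 15104) + (76 - 12)*Q(-8)) + (-11765 + 14099)*(14286 + 5067) = ((16810 + 15104) + (76 - 12)*(-5*(-8)²)) + (-11765 + 14099)*(14286 + 5067) = (31914 + 64*(-5*64)) + 2334*19353 = (31914 + 64*(-320)) + 45169902 = (31914 - 20480) + 45169902 = 11434 + 45169902 = 45181336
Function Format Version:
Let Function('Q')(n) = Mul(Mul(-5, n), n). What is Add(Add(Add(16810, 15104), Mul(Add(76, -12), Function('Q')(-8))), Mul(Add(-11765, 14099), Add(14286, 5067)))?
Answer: 45181336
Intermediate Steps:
Function('Q')(n) = Mul(-5, Pow(n, 2))
Add(Add(Add(16810, 15104), Mul(Add(76, -12), Function('Q')(-8))), Mul(Add(-11765, 14099), Add(14286, 5067))) = Add(Add(Add(16810, 15104), Mul(Add(76, -12), Mul(-5, Pow(-8, 2)))), Mul(Add(-11765, 14099), Add(14286, 5067))) = Add(Add(31914, Mul(64, Mul(-5, 64))), Mul(2334, 19353)) = Add(Add(31914, Mul(64, -320)), 45169902) = Add(Add(31914, -20480), 45169902) = Add(11434, 45169902) = 45181336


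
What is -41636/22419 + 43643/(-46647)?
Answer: -108171367/38732559 ≈ -2.7928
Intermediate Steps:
-41636/22419 + 43643/(-46647) = -41636*1/22419 + 43643*(-1/46647) = -41636/22419 - 43643/46647 = -108171367/38732559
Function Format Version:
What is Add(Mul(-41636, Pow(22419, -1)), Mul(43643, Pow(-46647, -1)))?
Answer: Rational(-108171367, 38732559) ≈ -2.7928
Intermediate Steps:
Add(Mul(-41636, Pow(22419, -1)), Mul(43643, Pow(-46647, -1))) = Add(Mul(-41636, Rational(1, 22419)), Mul(43643, Rational(-1, 46647))) = Add(Rational(-41636, 22419), Rational(-43643, 46647)) = Rational(-108171367, 38732559)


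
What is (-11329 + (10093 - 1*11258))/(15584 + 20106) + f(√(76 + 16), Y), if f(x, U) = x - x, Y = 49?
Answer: -6247/17845 ≈ -0.35007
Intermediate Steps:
f(x, U) = 0
(-11329 + (10093 - 1*11258))/(15584 + 20106) + f(√(76 + 16), Y) = (-11329 + (10093 - 1*11258))/(15584 + 20106) + 0 = (-11329 + (10093 - 11258))/35690 + 0 = (-11329 - 1165)*(1/35690) + 0 = -12494*1/35690 + 0 = -6247/17845 + 0 = -6247/17845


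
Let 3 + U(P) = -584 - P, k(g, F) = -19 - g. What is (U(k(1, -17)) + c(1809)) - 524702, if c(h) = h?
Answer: -523460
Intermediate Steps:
U(P) = -587 - P (U(P) = -3 + (-584 - P) = -587 - P)
(U(k(1, -17)) + c(1809)) - 524702 = ((-587 - (-19 - 1*1)) + 1809) - 524702 = ((-587 - (-19 - 1)) + 1809) - 524702 = ((-587 - 1*(-20)) + 1809) - 524702 = ((-587 + 20) + 1809) - 524702 = (-567 + 1809) - 524702 = 1242 - 524702 = -523460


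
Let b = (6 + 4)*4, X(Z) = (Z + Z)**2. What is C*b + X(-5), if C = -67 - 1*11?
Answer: -3020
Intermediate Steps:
X(Z) = 4*Z**2 (X(Z) = (2*Z)**2 = 4*Z**2)
C = -78 (C = -67 - 11 = -78)
b = 40 (b = 10*4 = 40)
C*b + X(-5) = -78*40 + 4*(-5)**2 = -3120 + 4*25 = -3120 + 100 = -3020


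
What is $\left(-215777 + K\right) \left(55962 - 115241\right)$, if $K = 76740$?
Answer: $8241974323$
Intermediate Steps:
$\left(-215777 + K\right) \left(55962 - 115241\right) = \left(-215777 + 76740\right) \left(55962 - 115241\right) = \left(-139037\right) \left(-59279\right) = 8241974323$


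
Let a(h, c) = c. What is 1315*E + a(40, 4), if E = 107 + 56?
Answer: 214349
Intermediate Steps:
E = 163
1315*E + a(40, 4) = 1315*163 + 4 = 214345 + 4 = 214349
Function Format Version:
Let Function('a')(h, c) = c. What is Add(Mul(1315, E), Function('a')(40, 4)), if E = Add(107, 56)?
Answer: 214349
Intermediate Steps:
E = 163
Add(Mul(1315, E), Function('a')(40, 4)) = Add(Mul(1315, 163), 4) = Add(214345, 4) = 214349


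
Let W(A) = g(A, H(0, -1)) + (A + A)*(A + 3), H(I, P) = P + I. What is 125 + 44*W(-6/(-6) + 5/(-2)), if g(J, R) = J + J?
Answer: -205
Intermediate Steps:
H(I, P) = I + P
g(J, R) = 2*J
W(A) = 2*A + 2*A*(3 + A) (W(A) = 2*A + (A + A)*(A + 3) = 2*A + (2*A)*(3 + A) = 2*A + 2*A*(3 + A))
125 + 44*W(-6/(-6) + 5/(-2)) = 125 + 44*(2*(-6/(-6) + 5/(-2))*(4 + (-6/(-6) + 5/(-2)))) = 125 + 44*(2*(-6*(-1/6) + 5*(-1/2))*(4 + (-6*(-1/6) + 5*(-1/2)))) = 125 + 44*(2*(1 - 5/2)*(4 + (1 - 5/2))) = 125 + 44*(2*(-3/2)*(4 - 3/2)) = 125 + 44*(2*(-3/2)*(5/2)) = 125 + 44*(-15/2) = 125 - 330 = -205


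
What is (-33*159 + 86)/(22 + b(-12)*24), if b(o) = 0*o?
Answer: -5161/22 ≈ -234.59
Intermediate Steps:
b(o) = 0
(-33*159 + 86)/(22 + b(-12)*24) = (-33*159 + 86)/(22 + 0*24) = (-5247 + 86)/(22 + 0) = -5161/22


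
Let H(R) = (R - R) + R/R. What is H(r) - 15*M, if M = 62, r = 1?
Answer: -929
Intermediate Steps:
H(R) = 1 (H(R) = 0 + 1 = 1)
H(r) - 15*M = 1 - 15*62 = 1 - 930 = -929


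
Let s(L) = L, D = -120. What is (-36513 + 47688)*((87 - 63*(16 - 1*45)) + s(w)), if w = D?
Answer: 20047950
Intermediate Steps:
w = -120
(-36513 + 47688)*((87 - 63*(16 - 1*45)) + s(w)) = (-36513 + 47688)*((87 - 63*(16 - 1*45)) - 120) = 11175*((87 - 63*(16 - 45)) - 120) = 11175*((87 - 63*(-29)) - 120) = 11175*((87 + 1827) - 120) = 11175*(1914 - 120) = 11175*1794 = 20047950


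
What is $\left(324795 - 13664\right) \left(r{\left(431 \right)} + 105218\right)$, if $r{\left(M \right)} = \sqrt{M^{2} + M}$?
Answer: $32736581558 + 3733572 \sqrt{1293} \approx 3.2871 \cdot 10^{10}$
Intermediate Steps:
$r{\left(M \right)} = \sqrt{M + M^{2}}$
$\left(324795 - 13664\right) \left(r{\left(431 \right)} + 105218\right) = \left(324795 - 13664\right) \left(\sqrt{431 \left(1 + 431\right)} + 105218\right) = 311131 \left(\sqrt{431 \cdot 432} + 105218\right) = 311131 \left(\sqrt{186192} + 105218\right) = 311131 \left(12 \sqrt{1293} + 105218\right) = 311131 \left(105218 + 12 \sqrt{1293}\right) = 32736581558 + 3733572 \sqrt{1293}$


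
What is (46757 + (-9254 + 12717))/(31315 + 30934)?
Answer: 50220/62249 ≈ 0.80676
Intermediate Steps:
(46757 + (-9254 + 12717))/(31315 + 30934) = (46757 + 3463)/62249 = 50220*(1/62249) = 50220/62249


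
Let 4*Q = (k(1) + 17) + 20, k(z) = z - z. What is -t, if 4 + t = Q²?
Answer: -1305/16 ≈ -81.563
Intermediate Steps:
k(z) = 0
Q = 37/4 (Q = ((0 + 17) + 20)/4 = (17 + 20)/4 = (¼)*37 = 37/4 ≈ 9.2500)
t = 1305/16 (t = -4 + (37/4)² = -4 + 1369/16 = 1305/16 ≈ 81.563)
-t = -1*1305/16 = -1305/16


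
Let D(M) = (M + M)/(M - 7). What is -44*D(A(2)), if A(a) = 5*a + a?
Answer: -1056/5 ≈ -211.20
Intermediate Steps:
A(a) = 6*a
D(M) = 2*M/(-7 + M) (D(M) = (2*M)/(-7 + M) = 2*M/(-7 + M))
-44*D(A(2)) = -88*6*2/(-7 + 6*2) = -88*12/(-7 + 12) = -88*12/5 = -44*24/5 = -1056/5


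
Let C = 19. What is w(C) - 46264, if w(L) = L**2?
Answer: -45903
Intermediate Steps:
w(C) - 46264 = 19**2 - 46264 = 361 - 46264 = -45903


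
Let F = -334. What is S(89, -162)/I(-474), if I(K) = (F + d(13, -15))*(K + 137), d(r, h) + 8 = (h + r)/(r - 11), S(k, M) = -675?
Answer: -675/115591 ≈ -0.0058396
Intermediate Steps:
d(r, h) = -8 + (h + r)/(-11 + r) (d(r, h) = -8 + (h + r)/(r - 11) = -8 + (h + r)/(-11 + r))
I(K) = -46991 - 343*K (I(K) = (-334 + (88 - 15 - 7*13)/(-11 + 13))*(K + 137) = (-334 + (88 - 15 - 91)/2)*(137 + K) = (-334 + (½)*(-18))*(137 + K) = (-334 - 9)*(137 + K) = -343*(137 + K) = -46991 - 343*K)
S(89, -162)/I(-474) = -675/(-46991 - 343*(-474)) = -675/(-46991 + 162582) = -675/115591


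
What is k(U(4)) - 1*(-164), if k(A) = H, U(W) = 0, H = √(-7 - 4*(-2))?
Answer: 165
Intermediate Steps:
H = 1 (H = √(-7 + 8) = √1 = 1)
k(A) = 1
k(U(4)) - 1*(-164) = 1 - 1*(-164) = 1 + 164 = 165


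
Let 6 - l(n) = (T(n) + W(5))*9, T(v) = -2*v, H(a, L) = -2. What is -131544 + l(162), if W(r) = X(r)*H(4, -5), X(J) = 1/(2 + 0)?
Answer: -128613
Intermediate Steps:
X(J) = ½ (X(J) = 1/2 = ½)
W(r) = -1 (W(r) = (½)*(-2) = -1)
l(n) = 15 + 18*n (l(n) = 6 - (-2*n - 1)*9 = 6 - (-1 - 2*n)*9 = 6 - (-9 - 18*n) = 6 + (9 + 18*n) = 15 + 18*n)
-131544 + l(162) = -131544 + (15 + 18*162) = -131544 + (15 + 2916) = -131544 + 2931 = -128613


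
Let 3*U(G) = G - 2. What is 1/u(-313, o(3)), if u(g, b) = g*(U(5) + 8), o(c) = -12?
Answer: -1/2817 ≈ -0.00035499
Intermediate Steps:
U(G) = -⅔ + G/3 (U(G) = (G - 2)/3 = (-2 + G)/3 = -⅔ + G/3)
u(g, b) = 9*g (u(g, b) = g*((-⅔ + (⅓)*5) + 8) = g*((-⅔ + 5/3) + 8) = g*(1 + 8) = g*9 = 9*g)
1/u(-313, o(3)) = 1/(9*(-313)) = 1/(-2817) = -1/2817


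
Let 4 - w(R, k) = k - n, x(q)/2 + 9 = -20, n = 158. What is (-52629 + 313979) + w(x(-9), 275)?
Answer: 261237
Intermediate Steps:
x(q) = -58 (x(q) = -18 + 2*(-20) = -18 - 40 = -58)
w(R, k) = 162 - k (w(R, k) = 4 - (k - 1*158) = 4 - (k - 158) = 4 - (-158 + k) = 4 + (158 - k) = 162 - k)
(-52629 + 313979) + w(x(-9), 275) = (-52629 + 313979) + (162 - 1*275) = 261350 + (162 - 275) = 261350 - 113 = 261237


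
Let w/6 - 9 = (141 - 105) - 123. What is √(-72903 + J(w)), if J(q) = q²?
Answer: √146121 ≈ 382.26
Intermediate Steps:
w = -468 (w = 54 + 6*((141 - 105) - 123) = 54 + 6*(36 - 123) = 54 + 6*(-87) = 54 - 522 = -468)
√(-72903 + J(w)) = √(-72903 + (-468)²) = √(-72903 + 219024) = √146121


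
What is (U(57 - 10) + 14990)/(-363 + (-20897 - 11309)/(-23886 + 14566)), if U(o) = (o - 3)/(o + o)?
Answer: -3283212320/78747419 ≈ -41.693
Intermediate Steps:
U(o) = (-3 + o)/(2*o) (U(o) = (-3 + o)/((2*o)) = (-3 + o)*(1/(2*o)) = (-3 + o)/(2*o))
(U(57 - 10) + 14990)/(-363 + (-20897 - 11309)/(-23886 + 14566)) = ((-3 + (57 - 10))/(2*(57 - 10)) + 14990)/(-363 + (-20897 - 11309)/(-23886 + 14566)) = ((½)*(-3 + 47)/47 + 14990)/(-363 - 32206/(-9320)) = ((½)*(1/47)*44 + 14990)/(-363 - 32206*(-1/9320)) = (22/47 + 14990)/(-363 + 16103/4660) = 704552/(47*(-1675477/4660)) = (704552/47)*(-4660/1675477) = -3283212320/78747419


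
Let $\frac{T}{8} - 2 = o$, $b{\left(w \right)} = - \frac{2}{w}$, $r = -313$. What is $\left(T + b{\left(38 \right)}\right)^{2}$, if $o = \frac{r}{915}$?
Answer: $\frac{52747849561}{302238225} \approx 174.52$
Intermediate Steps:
$o = - \frac{313}{915} \approx -0.34208$
$T = \frac{12136}{915}$ ($T = 16 + 8 \left(- \frac{313}{915}\right) = 16 - \frac{2504}{915} = \frac{12136}{915} \approx 13.263$)
$\left(T + b{\left(38 \right)}\right)^{2} = \left(\frac{12136}{915} - \frac{2}{38}\right)^{2} = \left(\frac{12136}{915} - \frac{1}{19}\right)^{2} = \left(\frac{229669}{17385}\right)^{2} = \frac{52747849561}{302238225}$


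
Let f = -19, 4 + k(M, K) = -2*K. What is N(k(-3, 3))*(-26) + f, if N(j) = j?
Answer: 241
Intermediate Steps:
k(M, K) = -4 - 2*K
N(k(-3, 3))*(-26) + f = (-4 - 2*3)*(-26) - 19 = (-4 - 6)*(-26) - 19 = -10*(-26) - 19 = 260 - 19 = 241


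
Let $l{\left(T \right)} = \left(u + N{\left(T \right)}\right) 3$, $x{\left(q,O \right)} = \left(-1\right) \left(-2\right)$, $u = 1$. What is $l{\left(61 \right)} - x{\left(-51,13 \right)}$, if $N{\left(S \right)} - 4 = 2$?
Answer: $19$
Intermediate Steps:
$x{\left(q,O \right)} = 2$
$N{\left(S \right)} = 6$ ($N{\left(S \right)} = 4 + 2 = 6$)
$l{\left(T \right)} = 21$ ($l{\left(T \right)} = \left(1 + 6\right) 3 = 7 \cdot 3 = 21$)
$l{\left(61 \right)} - x{\left(-51,13 \right)} = 21 - 2 = 19$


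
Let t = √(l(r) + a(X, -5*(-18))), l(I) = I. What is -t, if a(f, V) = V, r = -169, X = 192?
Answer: -I*√79 ≈ -8.8882*I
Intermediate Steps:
t = I*√79 (t = √(-169 - 5*(-18)) = √(-169 + 90) = √(-79) = I*√79 ≈ 8.8882*I)
-t = -I*√79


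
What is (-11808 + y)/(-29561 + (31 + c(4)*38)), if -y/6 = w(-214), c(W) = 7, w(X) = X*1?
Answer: 2631/7316 ≈ 0.35962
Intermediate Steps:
w(X) = X
y = 1284 (y = -6*(-214) = 1284)
(-11808 + y)/(-29561 + (31 + c(4)*38)) = (-11808 + 1284)/(-29561 + (31 + 7*38)) = -10524/(-29561 + (31 + 266)) = -10524/(-29561 + 297) = -10524/(-29264) = -10524*(-1/29264) = 2631/7316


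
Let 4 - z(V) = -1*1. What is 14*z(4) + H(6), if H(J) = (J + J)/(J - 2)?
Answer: 73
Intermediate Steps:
H(J) = 2*J/(-2 + J) (H(J) = (2*J)/(-2 + J) = 2*J/(-2 + J))
z(V) = 5 (z(V) = 4 - (-1) = 4 - 1*(-1) = 4 + 1 = 5)
14*z(4) + H(6) = 14*5 + 2*6/(-2 + 6) = 70 + 2*6/4 = 70 + 2*6*(¼) = 70 + 3 = 73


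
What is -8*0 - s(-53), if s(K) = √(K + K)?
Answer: -I*√106 ≈ -10.296*I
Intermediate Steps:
s(K) = √2*√K (s(K) = √(2*K) = √2*√K)
-8*0 - s(-53) = -8*0 - √2*√(-53) = 0 - √2*I*√53 = 0 - I*√106 = -I*√106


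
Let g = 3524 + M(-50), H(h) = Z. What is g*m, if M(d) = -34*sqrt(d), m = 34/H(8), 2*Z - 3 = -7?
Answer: -59908 + 2890*I*sqrt(2) ≈ -59908.0 + 4087.1*I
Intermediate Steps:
Z = -2 (Z = 3/2 + (1/2)*(-7) = 3/2 - 7/2 = -2)
H(h) = -2
m = -17 (m = 34/(-2) = 34*(-1/2) = -17)
g = 3524 - 170*I*sqrt(2) ≈ 3524.0 - 240.42*I
g*m = (3524 - 170*I*sqrt(2))*(-17) = -59908 + 2890*I*sqrt(2)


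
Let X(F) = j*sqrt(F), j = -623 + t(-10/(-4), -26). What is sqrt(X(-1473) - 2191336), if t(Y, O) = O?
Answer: sqrt(-2191336 - 649*I*sqrt(1473)) ≈ 8.413 - 1480.3*I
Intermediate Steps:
j = -649 (j = -623 - 26 = -649)
X(F) = -649*sqrt(F)
sqrt(X(-1473) - 2191336) = sqrt(-649*I*sqrt(1473) - 2191336) = sqrt(-2191336 - 649*I*sqrt(1473))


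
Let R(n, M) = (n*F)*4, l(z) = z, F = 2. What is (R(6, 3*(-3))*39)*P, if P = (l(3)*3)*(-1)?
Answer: -16848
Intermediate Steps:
R(n, M) = 8*n (R(n, M) = (n*2)*4 = (2*n)*4 = 8*n)
P = -9 (P = (3*3)*(-1) = 9*(-1) = -9)
(R(6, 3*(-3))*39)*P = ((8*6)*39)*(-9) = (48*39)*(-9) = 1872*(-9) = -16848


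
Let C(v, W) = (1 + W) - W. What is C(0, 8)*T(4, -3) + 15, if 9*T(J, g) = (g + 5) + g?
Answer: 134/9 ≈ 14.889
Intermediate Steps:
C(v, W) = 1
T(J, g) = 5/9 + 2*g/9 (T(J, g) = ((g + 5) + g)/9 = ((5 + g) + g)/9 = (5 + 2*g)/9 = 5/9 + 2*g/9)
C(0, 8)*T(4, -3) + 15 = 1*(5/9 + (2/9)*(-3)) + 15 = 1*(5/9 - ⅔) + 15 = 1*(-⅑) + 15 = -⅑ + 15 = 134/9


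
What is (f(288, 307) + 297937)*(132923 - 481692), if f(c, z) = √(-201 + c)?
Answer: -103911189553 - 348769*√87 ≈ -1.0391e+11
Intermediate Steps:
(f(288, 307) + 297937)*(132923 - 481692) = (√(-201 + 288) + 297937)*(132923 - 481692) = (√87 + 297937)*(-348769) = (297937 + √87)*(-348769) = -103911189553 - 348769*√87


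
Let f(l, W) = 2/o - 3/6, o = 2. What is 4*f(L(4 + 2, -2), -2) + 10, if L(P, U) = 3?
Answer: 12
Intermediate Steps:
f(l, W) = 1/2 (f(l, W) = 2/2 - 3/6 = 2*(1/2) - 3*1/6 = 1 - 1/2 = 1/2)
4*f(L(4 + 2, -2), -2) + 10 = 4*(1/2) + 10 = 2 + 10 = 12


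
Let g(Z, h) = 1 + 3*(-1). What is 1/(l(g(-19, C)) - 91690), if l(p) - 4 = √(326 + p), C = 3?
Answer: -1/91668 ≈ -1.0909e-5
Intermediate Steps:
g(Z, h) = -2 (g(Z, h) = 1 - 3 = -2)
l(p) = 4 + √(326 + p)
1/(l(g(-19, C)) - 91690) = 1/((4 + √(326 - 2)) - 91690) = 1/((4 + √324) - 91690) = 1/((4 + 18) - 91690) = 1/(22 - 91690) = 1/(-91668) = -1/91668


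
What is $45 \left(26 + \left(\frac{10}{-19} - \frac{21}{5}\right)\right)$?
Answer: $\frac{18189}{19} \approx 957.32$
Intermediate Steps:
$45 \left(26 + \left(\frac{10}{-19} - \frac{21}{5}\right)\right) = 45 \left(26 + \left(10 \left(- \frac{1}{19}\right) - \frac{21}{5}\right)\right) = 45 \left(26 - \frac{449}{95}\right) = 45 \cdot \frac{2021}{95} = \frac{18189}{19}$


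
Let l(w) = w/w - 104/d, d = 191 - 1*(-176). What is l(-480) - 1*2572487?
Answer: -944102466/367 ≈ -2.5725e+6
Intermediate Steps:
d = 367 (d = 191 + 176 = 367)
l(w) = 263/367 (l(w) = w/w - 104/367 = 1 - 104*1/367 = 1 - 104/367 = 263/367)
l(-480) - 1*2572487 = 263/367 - 1*2572487 = 263/367 - 2572487 = -944102466/367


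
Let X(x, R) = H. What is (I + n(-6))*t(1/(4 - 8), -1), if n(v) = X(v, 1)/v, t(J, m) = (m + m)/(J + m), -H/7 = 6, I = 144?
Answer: 1208/5 ≈ 241.60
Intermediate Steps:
H = -42 (H = -7*6 = -42)
X(x, R) = -42
t(J, m) = 2*m/(J + m) (t(J, m) = (2*m)/(J + m) = 2*m/(J + m))
n(v) = -42/v
(I + n(-6))*t(1/(4 - 8), -1) = (144 - 42/(-6))*(2*(-1)/(1/(4 - 8) - 1)) = (144 - 42*(-1/6))*(2*(-1)/(1/(-4) - 1)) = (144 + 7)*(2*(-1)/(-1/4 - 1)) = 151*(2*(-1)/(-5/4)) = 151*(2*(-1)*(-4/5)) = 151*(8/5) = 1208/5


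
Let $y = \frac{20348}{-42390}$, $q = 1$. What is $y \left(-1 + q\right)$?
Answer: $0$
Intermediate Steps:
$y = - \frac{10174}{21195}$ ($y = 20348 \left(- \frac{1}{42390}\right) = - \frac{10174}{21195} \approx -0.48002$)
$y \left(-1 + q\right) = - \frac{10174 \left(-1 + 1\right)}{21195} = \left(- \frac{10174}{21195}\right) 0 = 0$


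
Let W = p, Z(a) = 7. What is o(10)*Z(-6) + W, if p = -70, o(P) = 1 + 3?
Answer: -42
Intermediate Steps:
o(P) = 4
W = -70
o(10)*Z(-6) + W = 4*7 - 70 = 28 - 70 = -42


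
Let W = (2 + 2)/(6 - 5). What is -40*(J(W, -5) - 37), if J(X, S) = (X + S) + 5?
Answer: 1320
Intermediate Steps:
W = 4 (W = 4/1 = 4*1 = 4)
J(X, S) = 5 + S + X (J(X, S) = (S + X) + 5 = 5 + S + X)
-40*(J(W, -5) - 37) = -40*((5 - 5 + 4) - 37) = -40*(4 - 37) = -40*(-33) = 1320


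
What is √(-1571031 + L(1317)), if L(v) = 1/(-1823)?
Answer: I*√5221052884022/1823 ≈ 1253.4*I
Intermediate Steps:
L(v) = -1/1823
√(-1571031 + L(1317)) = √(-1571031 - 1/1823) = √(-2863989514/1823) = I*√5221052884022/1823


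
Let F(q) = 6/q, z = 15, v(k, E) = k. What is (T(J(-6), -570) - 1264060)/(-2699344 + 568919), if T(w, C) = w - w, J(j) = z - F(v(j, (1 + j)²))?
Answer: 252812/426085 ≈ 0.59334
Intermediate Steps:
J(j) = 15 - 6/j
T(w, C) = 0
(T(J(-6), -570) - 1264060)/(-2699344 + 568919) = (0 - 1264060)/(-2699344 + 568919) = -1264060/(-2130425) = -1264060*(-1/2130425) = 252812/426085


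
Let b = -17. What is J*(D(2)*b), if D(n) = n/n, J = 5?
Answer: -85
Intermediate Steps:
D(n) = 1
J*(D(2)*b) = 5*(1*(-17)) = 5*(-17) = -85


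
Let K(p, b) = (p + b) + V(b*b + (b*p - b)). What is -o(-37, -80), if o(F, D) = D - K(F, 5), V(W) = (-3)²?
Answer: 57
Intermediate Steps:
V(W) = 9
K(p, b) = 9 + b + p (K(p, b) = (p + b) + 9 = (b + p) + 9 = 9 + b + p)
o(F, D) = -14 + D - F (o(F, D) = D - (9 + 5 + F) = D - (14 + F) = D + (-14 - F) = -14 + D - F)
-o(-37, -80) = -(-14 - 80 - 1*(-37)) = -(-14 - 80 + 37) = -1*(-57) = 57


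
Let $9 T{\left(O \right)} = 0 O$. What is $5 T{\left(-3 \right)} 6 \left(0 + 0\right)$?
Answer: $0$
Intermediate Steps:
$T{\left(O \right)} = 0$ ($T{\left(O \right)} = \frac{0 O}{9} = \frac{1}{9} \cdot 0 = 0$)
$5 T{\left(-3 \right)} 6 \left(0 + 0\right) = 5 \cdot 0 \cdot 6 \left(0 + 0\right) = 0 \cdot 6 \cdot 0 = 0 \cdot 0 = 0$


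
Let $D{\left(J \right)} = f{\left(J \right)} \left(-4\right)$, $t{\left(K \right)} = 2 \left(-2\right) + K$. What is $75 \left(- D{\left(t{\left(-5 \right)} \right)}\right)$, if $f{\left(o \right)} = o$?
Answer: $-2700$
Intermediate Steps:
$t{\left(K \right)} = -4 + K$
$D{\left(J \right)} = - 4 J$ ($D{\left(J \right)} = J \left(-4\right) = - 4 J$)
$75 \left(- D{\left(t{\left(-5 \right)} \right)}\right) = 75 \left(- \left(-4\right) \left(-4 - 5\right)\right) = 75 \left(- \left(-4\right) \left(-9\right)\right) = 75 \left(\left(-1\right) 36\right) = 75 \left(-36\right) = -2700$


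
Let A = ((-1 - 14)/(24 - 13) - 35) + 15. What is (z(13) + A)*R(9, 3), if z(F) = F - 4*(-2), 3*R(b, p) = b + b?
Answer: -24/11 ≈ -2.1818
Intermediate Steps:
R(b, p) = 2*b/3 (R(b, p) = (b + b)/3 = (2*b)/3 = 2*b/3)
z(F) = 8 + F (z(F) = F + 8 = 8 + F)
A = -235/11 (A = (-15/11 - 35) + 15 = -400/11 + 15 = -235/11 ≈ -21.364)
(z(13) + A)*R(9, 3) = ((8 + 13) - 235/11)*((2/3)*9) = (21 - 235/11)*6 = -4/11*6 = -24/11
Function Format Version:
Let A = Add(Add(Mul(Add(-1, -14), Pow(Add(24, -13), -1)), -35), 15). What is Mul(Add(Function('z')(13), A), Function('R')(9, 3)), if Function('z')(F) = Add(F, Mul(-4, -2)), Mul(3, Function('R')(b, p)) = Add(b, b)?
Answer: Rational(-24, 11) ≈ -2.1818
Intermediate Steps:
Function('R')(b, p) = Mul(Rational(2, 3), b) (Function('R')(b, p) = Mul(Rational(1, 3), Add(b, b)) = Mul(Rational(1, 3), Mul(2, b)) = Mul(Rational(2, 3), b))
Function('z')(F) = Add(8, F) (Function('z')(F) = Add(F, 8) = Add(8, F))
A = Rational(-235, 11) (A = Add(Add(Mul(-15, Pow(11, -1)), -35), 15) = Add(Add(Mul(-15, Rational(1, 11)), -35), 15) = Add(Add(Rational(-15, 11), -35), 15) = Add(Rational(-400, 11), 15) = Rational(-235, 11) ≈ -21.364)
Mul(Add(Function('z')(13), A), Function('R')(9, 3)) = Mul(Add(Add(8, 13), Rational(-235, 11)), Mul(Rational(2, 3), 9)) = Mul(Add(21, Rational(-235, 11)), 6) = Mul(Rational(-4, 11), 6) = Rational(-24, 11)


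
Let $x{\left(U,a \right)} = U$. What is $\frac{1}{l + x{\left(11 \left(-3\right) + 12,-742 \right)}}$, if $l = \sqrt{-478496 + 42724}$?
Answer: $- \frac{21}{436213} - \frac{2 i \sqrt{108943}}{436213} \approx -4.8142 \cdot 10^{-5} - 0.0015133 i$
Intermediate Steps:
$l = 2 i \sqrt{108943}$ ($l = \sqrt{-435772} = 2 i \sqrt{108943} \approx 660.13 i$)
$\frac{1}{l + x{\left(11 \left(-3\right) + 12,-742 \right)}} = \frac{1}{2 i \sqrt{108943} + \left(11 \left(-3\right) + 12\right)} = \frac{1}{2 i \sqrt{108943} + \left(-33 + 12\right)} = \frac{1}{2 i \sqrt{108943} - 21} = \frac{1}{-21 + 2 i \sqrt{108943}}$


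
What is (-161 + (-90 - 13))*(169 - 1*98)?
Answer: -18744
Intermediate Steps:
(-161 + (-90 - 13))*(169 - 1*98) = (-161 - 103)*(169 - 98) = -264*71 = -18744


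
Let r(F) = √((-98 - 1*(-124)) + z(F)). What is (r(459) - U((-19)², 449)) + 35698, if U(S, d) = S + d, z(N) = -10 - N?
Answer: 34888 + I*√443 ≈ 34888.0 + 21.048*I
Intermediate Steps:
r(F) = √(16 - F) (r(F) = √((-98 - 1*(-124)) + (-10 - F)) = √((-98 + 124) + (-10 - F)) = √(26 + (-10 - F)) = √(16 - F))
(r(459) - U((-19)², 449)) + 35698 = (√(16 - 1*459) - ((-19)² + 449)) + 35698 = (√(16 - 459) - (361 + 449)) + 35698 = (√(-443) - 1*810) + 35698 = (I*√443 - 810) + 35698 = (-810 + I*√443) + 35698 = 34888 + I*√443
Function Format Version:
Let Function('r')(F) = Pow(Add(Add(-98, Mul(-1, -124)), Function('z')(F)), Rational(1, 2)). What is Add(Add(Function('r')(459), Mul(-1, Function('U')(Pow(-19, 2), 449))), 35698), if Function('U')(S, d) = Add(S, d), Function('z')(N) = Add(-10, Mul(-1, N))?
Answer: Add(34888, Mul(I, Pow(443, Rational(1, 2)))) ≈ Add(34888., Mul(21.048, I))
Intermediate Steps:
Function('r')(F) = Pow(Add(16, Mul(-1, F)), Rational(1, 2)) (Function('r')(F) = Pow(Add(Add(-98, Mul(-1, -124)), Add(-10, Mul(-1, F))), Rational(1, 2)) = Pow(Add(Add(-98, 124), Add(-10, Mul(-1, F))), Rational(1, 2)) = Pow(Add(26, Add(-10, Mul(-1, F))), Rational(1, 2)) = Pow(Add(16, Mul(-1, F)), Rational(1, 2)))
Add(Add(Function('r')(459), Mul(-1, Function('U')(Pow(-19, 2), 449))), 35698) = Add(Add(Pow(Add(16, Mul(-1, 459)), Rational(1, 2)), Mul(-1, Add(Pow(-19, 2), 449))), 35698) = Add(Add(Pow(Add(16, -459), Rational(1, 2)), Mul(-1, Add(361, 449))), 35698) = Add(Add(Pow(-443, Rational(1, 2)), Mul(-1, 810)), 35698) = Add(Add(Mul(I, Pow(443, Rational(1, 2))), -810), 35698) = Add(Add(-810, Mul(I, Pow(443, Rational(1, 2)))), 35698) = Add(34888, Mul(I, Pow(443, Rational(1, 2))))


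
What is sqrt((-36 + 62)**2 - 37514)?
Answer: I*sqrt(36838) ≈ 191.93*I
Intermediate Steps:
sqrt((-36 + 62)**2 - 37514) = sqrt(26**2 - 37514) = sqrt(676 - 37514) = sqrt(-36838) = I*sqrt(36838)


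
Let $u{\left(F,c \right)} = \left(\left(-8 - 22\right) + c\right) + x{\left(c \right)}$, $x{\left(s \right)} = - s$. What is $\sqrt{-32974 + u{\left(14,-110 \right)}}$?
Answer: $2 i \sqrt{8251} \approx 181.67 i$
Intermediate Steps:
$u{\left(F,c \right)} = -30$ ($u{\left(F,c \right)} = \left(\left(-8 - 22\right) + c\right) - c = \left(-30 + c\right) - c = -30$)
$\sqrt{-32974 + u{\left(14,-110 \right)}} = \sqrt{-32974 - 30} = \sqrt{-33004} = 2 i \sqrt{8251}$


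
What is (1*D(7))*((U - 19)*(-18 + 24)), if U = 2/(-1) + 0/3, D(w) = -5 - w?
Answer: 1512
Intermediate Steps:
U = -2 (U = 2*(-1) + 0*(1/3) = -2 + 0 = -2)
(1*D(7))*((U - 19)*(-18 + 24)) = (1*(-5 - 1*7))*((-2 - 19)*(-18 + 24)) = (1*(-5 - 7))*(-21*6) = (1*(-12))*(-126) = -12*(-126) = 1512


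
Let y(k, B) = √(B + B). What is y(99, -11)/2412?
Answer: I*√22/2412 ≈ 0.0019446*I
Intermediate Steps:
y(k, B) = √2*√B (y(k, B) = √(2*B) = √2*√B)
y(99, -11)/2412 = (√2*√(-11))/2412 = (√2*(I*√11))*(1/2412) = (I*√22)*(1/2412) = I*√22/2412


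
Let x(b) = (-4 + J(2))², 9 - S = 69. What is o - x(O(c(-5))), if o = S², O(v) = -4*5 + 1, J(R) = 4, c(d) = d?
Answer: 3600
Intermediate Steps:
S = -60 (S = 9 - 1*69 = 9 - 69 = -60)
O(v) = -19 (O(v) = -20 + 1 = -19)
o = 3600 (o = (-60)² = 3600)
x(b) = 0 (x(b) = (-4 + 4)² = 0² = 0)
o - x(O(c(-5))) = 3600 - 1*0 = 3600 + 0 = 3600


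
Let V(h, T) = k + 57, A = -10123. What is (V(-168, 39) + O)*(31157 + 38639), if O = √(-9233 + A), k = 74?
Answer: 9143276 + 139592*I*√4839 ≈ 9.1433e+6 + 9.7104e+6*I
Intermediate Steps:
V(h, T) = 131 (V(h, T) = 74 + 57 = 131)
O = 2*I*√4839 (O = √(-9233 - 10123) = √(-19356) = 2*I*√4839 ≈ 139.13*I)
(V(-168, 39) + O)*(31157 + 38639) = (131 + 2*I*√4839)*(31157 + 38639) = (131 + 2*I*√4839)*69796 = 9143276 + 139592*I*√4839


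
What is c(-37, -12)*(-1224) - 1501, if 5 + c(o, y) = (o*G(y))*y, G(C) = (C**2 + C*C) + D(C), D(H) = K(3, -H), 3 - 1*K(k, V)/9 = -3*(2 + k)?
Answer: -244550581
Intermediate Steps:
K(k, V) = 81 + 27*k (K(k, V) = 27 - (-27)*(2 + k) = 27 - 9*(-6 - 3*k) = 27 + (54 + 27*k) = 81 + 27*k)
D(H) = 162 (D(H) = 81 + 27*3 = 81 + 81 = 162)
G(C) = 162 + 2*C**2 (G(C) = (C**2 + C*C) + 162 = (C**2 + C**2) + 162 = 2*C**2 + 162 = 162 + 2*C**2)
c(o, y) = -5 + o*y*(162 + 2*y**2) (c(o, y) = -5 + (o*(162 + 2*y**2))*y = -5 + o*y*(162 + 2*y**2))
c(-37, -12)*(-1224) - 1501 = (-5 + 2*(-37)*(-12)*(81 + (-12)**2))*(-1224) - 1501 = (-5 + 2*(-37)*(-12)*(81 + 144))*(-1224) - 1501 = (-5 + 2*(-37)*(-12)*225)*(-1224) - 1501 = (-5 + 199800)*(-1224) - 1501 = 199795*(-1224) - 1501 = -244549080 - 1501 = -244550581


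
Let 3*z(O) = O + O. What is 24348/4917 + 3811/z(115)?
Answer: 20605367/376970 ≈ 54.661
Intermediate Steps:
z(O) = 2*O/3 (z(O) = (O + O)/3 = (2*O)/3 = 2*O/3)
24348/4917 + 3811/z(115) = 24348/4917 + 3811/(((2/3)*115)) = 24348*(1/4917) + 3811/(230/3) = 8116/1639 + 3811*(3/230) = 8116/1639 + 11433/230 = 20605367/376970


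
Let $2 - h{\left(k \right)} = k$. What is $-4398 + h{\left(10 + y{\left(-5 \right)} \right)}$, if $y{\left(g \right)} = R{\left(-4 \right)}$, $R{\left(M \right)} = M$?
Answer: $-4402$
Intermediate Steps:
$y{\left(g \right)} = -4$
$h{\left(k \right)} = 2 - k$
$-4398 + h{\left(10 + y{\left(-5 \right)} \right)} = -4398 + \left(2 - \left(10 - 4\right)\right) = -4398 + \left(2 - 6\right) = -4398 - 4 = -4402$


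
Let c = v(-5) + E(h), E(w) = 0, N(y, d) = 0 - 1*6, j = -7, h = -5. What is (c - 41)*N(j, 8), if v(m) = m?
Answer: 276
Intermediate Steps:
N(y, d) = -6 (N(y, d) = 0 - 6 = -6)
c = -5 (c = -5 + 0 = -5)
(c - 41)*N(j, 8) = (-5 - 41)*(-6) = -46*(-6) = 276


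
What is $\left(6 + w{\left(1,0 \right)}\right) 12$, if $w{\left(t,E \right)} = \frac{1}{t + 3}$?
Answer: $75$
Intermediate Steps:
$w{\left(t,E \right)} = \frac{1}{3 + t}$
$\left(6 + w{\left(1,0 \right)}\right) 12 = \left(6 + \frac{1}{3 + 1}\right) 12 = \left(6 + \frac{1}{4}\right) 12 = \frac{25}{4} \cdot 12 = 75$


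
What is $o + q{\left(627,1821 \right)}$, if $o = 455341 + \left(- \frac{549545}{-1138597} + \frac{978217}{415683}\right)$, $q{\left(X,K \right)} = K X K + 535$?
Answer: $\frac{984271578789256784617}{473295416751} \approx 2.0796 \cdot 10^{9}$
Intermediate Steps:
$q{\left(X,K \right)} = 535 + X K^{2}$ ($q{\left(X,K \right)} = X K^{2} + 535 = 535 + X K^{2}$)
$o = \frac{215512150590272875}{473295416751}$ ($o = 455341 + \left(\left(-549545\right) \left(- \frac{1}{1138597}\right) + 978217 \cdot \frac{1}{415683}\right) = 455341 + \left(\frac{549545}{1138597} + \frac{978217}{415683}\right) = 455341 + \frac{1342231455784}{473295416751} = \frac{215512150590272875}{473295416751} \approx 4.5534 \cdot 10^{5}$)
$o + q{\left(627,1821 \right)} = \frac{215512150590272875}{473295416751} + \left(535 + 627 \cdot 1821^{2}\right) = \frac{215512150590272875}{473295416751} + \left(535 + 627 \cdot 3316041\right) = \frac{215512150590272875}{473295416751} + \left(535 + 2079157707\right) = \frac{215512150590272875}{473295416751} + 2079158242 = \frac{984271578789256784617}{473295416751}$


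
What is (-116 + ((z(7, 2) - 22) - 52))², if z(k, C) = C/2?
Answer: 35721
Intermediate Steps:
z(k, C) = C/2 (z(k, C) = C*(½) = C/2)
(-116 + ((z(7, 2) - 22) - 52))² = (-116 + (((½)*2 - 22) - 52))² = (-116 + ((1 - 22) - 52))² = (-116 + (-21 - 52))² = (-116 - 73)² = (-189)² = 35721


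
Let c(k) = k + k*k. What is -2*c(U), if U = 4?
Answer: -40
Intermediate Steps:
c(k) = k + k**2
-2*c(U) = -8*(1 + 4) = -8*5 = -2*20 = -40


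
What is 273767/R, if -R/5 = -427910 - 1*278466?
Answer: 273767/3531880 ≈ 0.077513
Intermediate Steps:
R = 3531880 (R = -5*(-427910 - 1*278466) = -5*(-427910 - 278466) = -5*(-706376) = 3531880)
273767/R = 273767/3531880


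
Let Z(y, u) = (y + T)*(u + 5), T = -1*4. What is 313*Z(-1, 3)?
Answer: -12520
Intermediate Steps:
T = -4
Z(y, u) = (-4 + y)*(5 + u) (Z(y, u) = (y - 4)*(u + 5) = (-4 + y)*(5 + u))
313*Z(-1, 3) = 313*(-20 - 4*3 + 5*(-1) + 3*(-1)) = 313*(-20 - 12 - 5 - 3) = 313*(-40) = -12520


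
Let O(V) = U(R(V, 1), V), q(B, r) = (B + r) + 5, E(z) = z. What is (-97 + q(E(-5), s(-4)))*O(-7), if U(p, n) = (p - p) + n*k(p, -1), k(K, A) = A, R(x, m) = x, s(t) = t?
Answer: -707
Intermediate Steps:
q(B, r) = 5 + B + r
U(p, n) = -n (U(p, n) = (p - p) + n*(-1) = 0 - n = -n)
O(V) = -V
(-97 + q(E(-5), s(-4)))*O(-7) = (-97 + (5 - 5 - 4))*(-1*(-7)) = (-97 - 4)*7 = -101*7 = -707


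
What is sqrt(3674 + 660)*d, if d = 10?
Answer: 10*sqrt(4334) ≈ 658.33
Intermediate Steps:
sqrt(3674 + 660)*d = sqrt(3674 + 660)*10 = sqrt(4334)*10 = 10*sqrt(4334)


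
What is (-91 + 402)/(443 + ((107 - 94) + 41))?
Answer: 311/497 ≈ 0.62575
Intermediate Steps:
(-91 + 402)/(443 + ((107 - 94) + 41)) = 311/(443 + (13 + 41)) = 311/(443 + 54) = 311/497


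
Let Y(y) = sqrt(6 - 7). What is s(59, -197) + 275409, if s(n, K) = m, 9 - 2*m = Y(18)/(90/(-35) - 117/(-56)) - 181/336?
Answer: 185078053/672 + 28*I/27 ≈ 2.7541e+5 + 1.037*I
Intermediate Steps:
Y(y) = I (Y(y) = sqrt(-1) = I)
m = 3205/672 + 28*I/27 (m = 9/2 - (I/(90/(-35) - 117/(-56)) - 181/336)/2 = 9/2 - (I/(90*(-1/35) - 117*(-1/56)) - 181*1/336)/2 = 9/2 - (I/(-18/7 + 117/56) - 181/336)/2 = 9/2 - (I/(-27/56) - 181/336)/2 = 9/2 - (I*(-56/27) - 181/336)/2 = 9/2 - (-56*I/27 - 181/336)/2 = 9/2 - (-181/336 - 56*I/27)/2 = 9/2 + (181/672 + 28*I/27) = 3205/672 + 28*I/27 ≈ 4.7693 + 1.037*I)
s(n, K) = 3205/672 + 28*I/27
s(59, -197) + 275409 = (3205/672 + 28*I/27) + 275409 = 185078053/672 + 28*I/27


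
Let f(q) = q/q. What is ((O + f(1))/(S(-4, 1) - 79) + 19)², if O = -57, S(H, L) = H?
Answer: 2666689/6889 ≈ 387.09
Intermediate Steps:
f(q) = 1
((O + f(1))/(S(-4, 1) - 79) + 19)² = ((-57 + 1)/(-4 - 79) + 19)² = (-56/(-83) + 19)² = (-56*(-1/83) + 19)² = (56/83 + 19)² = (1633/83)² = 2666689/6889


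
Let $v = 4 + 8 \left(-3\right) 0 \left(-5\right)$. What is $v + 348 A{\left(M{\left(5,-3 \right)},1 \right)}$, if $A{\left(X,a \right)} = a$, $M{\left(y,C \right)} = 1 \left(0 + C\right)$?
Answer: $352$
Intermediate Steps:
$M{\left(y,C \right)} = C$ ($M{\left(y,C \right)} = 1 C = C$)
$v = 4$ ($v = 4 + 8 \cdot 0 \left(-5\right) = 4 + 8 \cdot 0 = 4 + 0 = 4$)
$v + 348 A{\left(M{\left(5,-3 \right)},1 \right)} = 4 + 348 \cdot 1 = 4 + 348 = 352$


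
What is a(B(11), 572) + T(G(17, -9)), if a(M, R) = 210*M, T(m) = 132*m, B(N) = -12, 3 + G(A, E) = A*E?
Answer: -23112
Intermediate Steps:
G(A, E) = -3 + A*E
a(B(11), 572) + T(G(17, -9)) = 210*(-12) + 132*(-3 + 17*(-9)) = -2520 + 132*(-3 - 153) = -2520 + 132*(-156) = -2520 - 20592 = -23112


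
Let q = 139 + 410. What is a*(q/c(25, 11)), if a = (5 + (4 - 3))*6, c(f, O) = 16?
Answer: 4941/4 ≈ 1235.3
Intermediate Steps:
q = 549
a = 36 (a = (5 + 1)*6 = 6*6 = 36)
a*(q/c(25, 11)) = 36*(549/16) = 4941/4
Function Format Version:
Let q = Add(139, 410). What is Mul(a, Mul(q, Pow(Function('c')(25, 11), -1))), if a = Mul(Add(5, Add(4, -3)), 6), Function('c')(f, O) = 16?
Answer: Rational(4941, 4) ≈ 1235.3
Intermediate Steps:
q = 549
a = 36 (a = Mul(Add(5, 1), 6) = Mul(6, 6) = 36)
Mul(a, Mul(q, Pow(Function('c')(25, 11), -1))) = Mul(36, Mul(549, Pow(16, -1))) = Mul(36, Mul(549, Rational(1, 16))) = Mul(36, Rational(549, 16)) = Rational(4941, 4)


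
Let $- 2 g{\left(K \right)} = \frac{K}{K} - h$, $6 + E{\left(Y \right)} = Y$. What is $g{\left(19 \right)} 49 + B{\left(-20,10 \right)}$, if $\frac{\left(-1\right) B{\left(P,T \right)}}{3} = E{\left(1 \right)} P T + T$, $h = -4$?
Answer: $- \frac{6305}{2} \approx -3152.5$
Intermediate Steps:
$E{\left(Y \right)} = -6 + Y$
$g{\left(K \right)} = - \frac{5}{2}$ ($g{\left(K \right)} = - \frac{\frac{K}{K} - -4}{2} = - \frac{1 + 4}{2} = \left(- \frac{1}{2}\right) 5 = - \frac{5}{2}$)
$B{\left(P,T \right)} = - 3 T + 15 P T$ ($B{\left(P,T \right)} = - 3 \left(\left(-6 + 1\right) P T + T\right) = - 3 \left(- 5 P T + T\right) = - 3 \left(T - 5 P T\right) = - 3 T + 15 P T$)
$g{\left(19 \right)} 49 + B{\left(-20,10 \right)} = \left(- \frac{5}{2}\right) 49 + 3 \cdot 10 \left(-1 + 5 \left(-20\right)\right) = - \frac{245}{2} + 3 \cdot 10 \left(-1 - 100\right) = - \frac{245}{2} + 3 \cdot 10 \left(-101\right) = - \frac{245}{2} - 3030 = - \frac{6305}{2}$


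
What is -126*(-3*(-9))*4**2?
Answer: -54432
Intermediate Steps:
-126*(-3*(-9))*4**2 = -3402*16 = -126*432 = -54432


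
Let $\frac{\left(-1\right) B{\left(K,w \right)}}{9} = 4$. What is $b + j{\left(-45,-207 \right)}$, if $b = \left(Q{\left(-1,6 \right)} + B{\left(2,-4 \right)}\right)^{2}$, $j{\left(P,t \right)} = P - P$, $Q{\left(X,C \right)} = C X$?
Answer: $1764$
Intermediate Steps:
$B{\left(K,w \right)} = -36$ ($B{\left(K,w \right)} = \left(-9\right) 4 = -36$)
$j{\left(P,t \right)} = 0$
$b = 1764$ ($b = \left(6 \left(-1\right) - 36\right)^{2} = \left(-6 - 36\right)^{2} = \left(-42\right)^{2} = 1764$)
$b + j{\left(-45,-207 \right)} = 1764 + 0 = 1764$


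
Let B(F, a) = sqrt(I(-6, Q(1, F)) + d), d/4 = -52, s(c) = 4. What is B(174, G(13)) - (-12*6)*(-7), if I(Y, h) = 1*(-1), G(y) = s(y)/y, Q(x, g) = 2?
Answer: -504 + I*sqrt(209) ≈ -504.0 + 14.457*I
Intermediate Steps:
d = -208 (d = 4*(-52) = -208)
G(y) = 4/y
I(Y, h) = -1
B(F, a) = I*sqrt(209) (B(F, a) = sqrt(-1 - 208) = sqrt(-209) = I*sqrt(209))
B(174, G(13)) - (-12*6)*(-7) = I*sqrt(209) - (-12*6)*(-7) = I*sqrt(209) - (-72)*(-7) = I*sqrt(209) - 1*504 = I*sqrt(209) - 504 = -504 + I*sqrt(209)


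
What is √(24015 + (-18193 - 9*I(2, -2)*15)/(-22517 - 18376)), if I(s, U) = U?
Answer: √40159515262974/40893 ≈ 154.97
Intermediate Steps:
√(24015 + (-18193 - 9*I(2, -2)*15)/(-22517 - 18376)) = √(24015 + (-18193 - 9*(-2)*15)/(-22517 - 18376)) = √(24015 + (-18193 + 18*15)/(-40893)) = √(24015 + (-18193 + 270)*(-1/40893)) = √(24015 - 17923*(-1/40893)) = √(24015 + 17923/40893) = √(982063318/40893) = √40159515262974/40893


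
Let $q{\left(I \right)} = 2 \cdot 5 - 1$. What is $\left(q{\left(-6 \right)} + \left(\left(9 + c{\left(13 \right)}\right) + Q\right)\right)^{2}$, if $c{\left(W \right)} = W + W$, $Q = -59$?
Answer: $225$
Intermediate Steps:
$c{\left(W \right)} = 2 W$
$q{\left(I \right)} = 9$ ($q{\left(I \right)} = 10 - 1 = 9$)
$\left(q{\left(-6 \right)} + \left(\left(9 + c{\left(13 \right)}\right) + Q\right)\right)^{2} = \left(9 + \left(\left(9 + 2 \cdot 13\right) - 59\right)\right)^{2} = \left(9 + \left(\left(9 + 26\right) - 59\right)\right)^{2} = \left(9 + \left(35 - 59\right)\right)^{2} = \left(9 - 24\right)^{2} = \left(-15\right)^{2} = 225$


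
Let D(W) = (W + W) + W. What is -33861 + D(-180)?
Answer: -34401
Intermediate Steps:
D(W) = 3*W (D(W) = 2*W + W = 3*W)
-33861 + D(-180) = -33861 + 3*(-180) = -33861 - 540 = -34401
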